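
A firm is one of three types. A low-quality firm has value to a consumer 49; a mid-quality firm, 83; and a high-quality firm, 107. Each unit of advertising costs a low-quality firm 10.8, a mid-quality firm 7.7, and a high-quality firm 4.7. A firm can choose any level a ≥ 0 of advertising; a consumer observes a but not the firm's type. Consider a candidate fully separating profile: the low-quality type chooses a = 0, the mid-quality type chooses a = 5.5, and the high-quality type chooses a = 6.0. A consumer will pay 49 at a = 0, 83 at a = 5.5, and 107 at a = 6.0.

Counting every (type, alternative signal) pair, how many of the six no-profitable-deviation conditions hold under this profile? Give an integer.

4

High-quality (own payoff 107 − 4.7×6.0 = 78.8): to a=0 gives 49 → no gain ✓; to a=5.5 gives 83 − 4.7×5.5 = 57.15 → no gain ✓.
Mid-quality (own payoff 83 − 7.7×5.5 = 40.65): to a=0 gives 49 → profitable ✗; to a=6.0 gives 107 − 7.7×6.0 = 60.8 → profitable ✗.
Low-quality (own payoff 49): to a=5.5 gives 83 − 10.8×5.5 = 23.6 → no gain ✓; to a=6.0 gives 107 − 10.8×6.0 = 42.2 → no gain ✓.
4 of the 6 constraints hold; not an equilibrium.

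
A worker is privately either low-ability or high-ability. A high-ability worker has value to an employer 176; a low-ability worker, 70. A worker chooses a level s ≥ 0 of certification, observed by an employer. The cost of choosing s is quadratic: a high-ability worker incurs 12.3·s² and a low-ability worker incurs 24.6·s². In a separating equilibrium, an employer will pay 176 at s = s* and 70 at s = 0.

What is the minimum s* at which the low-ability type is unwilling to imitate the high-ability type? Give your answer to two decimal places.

The low-ability type at s = 0 receives 70; imitating at s* yields 176 − 24.6·s*².
Indifference: 70 = 176 − 24.6·s*², so s*² = (176 − 70) / 24.6 ≈ 4.3089.
s* = √4.3089 ≈ 2.08.

2.08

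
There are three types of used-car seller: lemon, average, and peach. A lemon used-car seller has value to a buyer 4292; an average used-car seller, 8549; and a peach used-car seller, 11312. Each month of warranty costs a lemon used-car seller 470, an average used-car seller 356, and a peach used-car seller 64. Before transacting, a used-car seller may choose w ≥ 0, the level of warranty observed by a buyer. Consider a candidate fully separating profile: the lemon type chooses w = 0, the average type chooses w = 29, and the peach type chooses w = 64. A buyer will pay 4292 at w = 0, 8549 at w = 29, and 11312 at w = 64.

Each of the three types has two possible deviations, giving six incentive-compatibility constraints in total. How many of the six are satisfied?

5

Lemon (own payoff 4292): to w=29 gives 8549 − 470×29 = -5081 → no gain ✓; to w=64 gives 11312 − 470×64 = -18768 → no gain ✓.
Peach (own payoff 11312 − 64×64 = 7216): to w=0 gives 4292 → no gain ✓; to w=29 gives 8549 − 64×29 = 6693 → no gain ✓.
Average (own payoff 8549 − 356×29 = -1775): to w=0 gives 4292 → profitable ✗; to w=64 gives 11312 − 356×64 = -11472 → no gain ✓.
5 of the 6 constraints hold; not an equilibrium.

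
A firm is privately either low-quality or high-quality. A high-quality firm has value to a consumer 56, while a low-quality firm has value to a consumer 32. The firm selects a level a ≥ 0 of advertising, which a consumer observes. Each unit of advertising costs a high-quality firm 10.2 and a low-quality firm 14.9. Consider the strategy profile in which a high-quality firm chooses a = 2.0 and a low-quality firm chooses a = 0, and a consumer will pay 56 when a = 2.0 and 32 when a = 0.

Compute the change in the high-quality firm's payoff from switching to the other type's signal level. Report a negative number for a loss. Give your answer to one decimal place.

Playing a = 2.0 the high-quality firm receives 56 − 10.2 × 2.0 = 35.6.
Deviating to a = 0 yields 32 instead.
Gain from deviating: 32 − 35.6 = -3.6.
The gain is negative, so the high-quality type's incentive-compatibility constraint is satisfied.

-3.6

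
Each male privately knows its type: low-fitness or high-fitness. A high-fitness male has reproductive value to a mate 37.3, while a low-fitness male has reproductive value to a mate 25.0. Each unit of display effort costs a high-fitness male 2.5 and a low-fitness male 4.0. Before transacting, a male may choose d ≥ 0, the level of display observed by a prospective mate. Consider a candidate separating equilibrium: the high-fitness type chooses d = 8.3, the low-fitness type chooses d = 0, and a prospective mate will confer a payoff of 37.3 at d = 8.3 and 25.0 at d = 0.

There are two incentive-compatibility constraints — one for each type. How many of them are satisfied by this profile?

1

Low-fitness type: stay at 0 → 25.0; mimic → 37.3 − 4.0 × 8.3 = 4.1. IC holds (25.0 ≥ 4.1).
High-fitness type: signal → 37.3 − 2.5 × 8.3 = 16.55; deviate to 0 → 25.0. IC fails (16.55 < 25.0).
1 of 2 constraints hold, so this profile is not an equilibrium.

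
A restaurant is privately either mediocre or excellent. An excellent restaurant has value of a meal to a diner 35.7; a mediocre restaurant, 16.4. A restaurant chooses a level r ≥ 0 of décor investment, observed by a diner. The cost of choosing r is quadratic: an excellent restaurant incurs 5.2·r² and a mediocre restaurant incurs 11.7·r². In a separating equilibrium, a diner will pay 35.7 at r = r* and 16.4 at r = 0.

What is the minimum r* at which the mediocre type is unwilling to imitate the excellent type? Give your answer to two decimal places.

1.28

The mediocre type at r = 0 receives 16.4; imitating at r* yields 35.7 − 11.7·r*².
Indifference: 16.4 = 35.7 − 11.7·r*², so r*² = (35.7 − 16.4) / 11.7 ≈ 1.6496.
r* = √1.6496 ≈ 1.28.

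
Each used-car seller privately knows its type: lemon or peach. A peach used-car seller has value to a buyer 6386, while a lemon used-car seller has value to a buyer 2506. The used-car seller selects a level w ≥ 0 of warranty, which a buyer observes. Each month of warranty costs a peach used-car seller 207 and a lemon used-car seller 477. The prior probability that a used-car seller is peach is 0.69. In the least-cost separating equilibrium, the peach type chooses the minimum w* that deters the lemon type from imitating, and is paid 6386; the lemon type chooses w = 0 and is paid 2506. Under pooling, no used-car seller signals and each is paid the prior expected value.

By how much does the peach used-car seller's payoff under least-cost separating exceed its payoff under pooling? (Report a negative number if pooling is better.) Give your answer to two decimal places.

Least-cost separating signal: w* solves 2506 = 6386 − 477·w*, so w* = (6386 − 2506)/477 ≈ 8.1342.
Peach type's separating payoff: 6386 − 207 × w* = 6386 − 207 × (6386 − 2506)/477 = 6386 − 803160/477 ≈ 4702.2264.
Pooling payoff: 0.69 × 6386 + 0.31 × 2506 = 5183.2.
Difference: 4702.2264 − 5183.2 = -480.9736, i.e. -480.97 to two decimal places.
The peach type would prefer the pooling outcome.

-480.97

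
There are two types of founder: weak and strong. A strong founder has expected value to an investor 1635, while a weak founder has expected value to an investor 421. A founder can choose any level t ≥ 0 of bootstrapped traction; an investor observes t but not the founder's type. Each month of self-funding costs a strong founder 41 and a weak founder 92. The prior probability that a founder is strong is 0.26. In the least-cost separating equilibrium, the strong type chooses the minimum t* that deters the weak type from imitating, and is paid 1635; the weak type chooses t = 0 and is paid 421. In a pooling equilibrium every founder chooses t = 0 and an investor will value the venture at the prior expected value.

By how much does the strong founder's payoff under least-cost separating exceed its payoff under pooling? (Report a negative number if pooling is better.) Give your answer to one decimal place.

Least-cost separating signal: t* solves 421 = 1635 − 92·t*, so t* = (1635 − 421)/92 ≈ 13.1957.
Strong type's separating payoff: 1635 − 41 × t* = 1635 − 41 × (1635 − 421)/92 = 1635 − 49774/92 ≈ 1093.978.
Pooling payoff: 0.26 × 1635 + 0.74 × 421 = 736.64.
Difference: 1093.978 − 736.64 = 357.338, i.e. 357.3 to one decimal place.
The strong type prefers to separate.

357.3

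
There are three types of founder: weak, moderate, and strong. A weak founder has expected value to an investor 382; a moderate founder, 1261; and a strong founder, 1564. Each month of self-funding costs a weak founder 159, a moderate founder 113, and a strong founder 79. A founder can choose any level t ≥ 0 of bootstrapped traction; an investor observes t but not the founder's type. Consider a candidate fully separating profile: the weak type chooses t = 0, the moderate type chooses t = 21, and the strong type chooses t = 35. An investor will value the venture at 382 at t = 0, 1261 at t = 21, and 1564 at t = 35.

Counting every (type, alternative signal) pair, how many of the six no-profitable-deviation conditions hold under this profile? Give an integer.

3

Weak (own payoff 382): to t=21 gives 1261 − 159×21 = -2078 → no gain ✓; to t=35 gives 1564 − 159×35 = -4001 → no gain ✓.
Moderate (own payoff 1261 − 113×21 = -1112): to t=0 gives 382 → profitable ✗; to t=35 gives 1564 − 113×35 = -2391 → no gain ✓.
Strong (own payoff 1564 − 79×35 = -1201): to t=0 gives 382 → profitable ✗; to t=21 gives 1261 − 79×21 = -398 → profitable ✗.
3 of the 6 constraints hold; not an equilibrium.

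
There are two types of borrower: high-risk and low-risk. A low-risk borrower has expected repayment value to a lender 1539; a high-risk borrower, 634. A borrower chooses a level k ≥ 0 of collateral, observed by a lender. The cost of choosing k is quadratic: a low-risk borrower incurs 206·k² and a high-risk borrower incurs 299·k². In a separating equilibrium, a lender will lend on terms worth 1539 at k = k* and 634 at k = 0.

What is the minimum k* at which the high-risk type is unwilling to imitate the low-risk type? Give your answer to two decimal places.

The high-risk type at k = 0 receives 634; imitating at k* yields 1539 − 299·k*².
Indifference: 634 = 1539 − 299·k*², so k*² = (1539 − 634) / 299 ≈ 3.0268.
k* = √3.0268 ≈ 1.74.

1.74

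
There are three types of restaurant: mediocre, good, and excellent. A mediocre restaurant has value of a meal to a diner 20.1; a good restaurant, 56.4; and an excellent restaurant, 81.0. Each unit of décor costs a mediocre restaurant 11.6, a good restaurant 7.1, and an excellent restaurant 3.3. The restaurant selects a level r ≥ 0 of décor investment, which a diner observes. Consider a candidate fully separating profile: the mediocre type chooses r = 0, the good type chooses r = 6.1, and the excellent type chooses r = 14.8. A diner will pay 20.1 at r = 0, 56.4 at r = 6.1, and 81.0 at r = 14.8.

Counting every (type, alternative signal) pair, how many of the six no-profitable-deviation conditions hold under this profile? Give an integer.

Excellent (own payoff 81.0 − 3.3×14.8 = 32.16): to r=0 gives 20.1 → no gain ✓; to r=6.1 gives 56.4 − 3.3×6.1 = 36.27 → profitable ✗.
Good (own payoff 56.4 − 7.1×6.1 = 13.09): to r=0 gives 20.1 → profitable ✗; to r=14.8 gives 81.0 − 7.1×14.8 = -24.08 → no gain ✓.
Mediocre (own payoff 20.1): to r=6.1 gives 56.4 − 11.6×6.1 = -14.36 → no gain ✓; to r=14.8 gives 81.0 − 11.6×14.8 = -90.68 → no gain ✓.
4 of the 6 constraints hold; not an equilibrium.

4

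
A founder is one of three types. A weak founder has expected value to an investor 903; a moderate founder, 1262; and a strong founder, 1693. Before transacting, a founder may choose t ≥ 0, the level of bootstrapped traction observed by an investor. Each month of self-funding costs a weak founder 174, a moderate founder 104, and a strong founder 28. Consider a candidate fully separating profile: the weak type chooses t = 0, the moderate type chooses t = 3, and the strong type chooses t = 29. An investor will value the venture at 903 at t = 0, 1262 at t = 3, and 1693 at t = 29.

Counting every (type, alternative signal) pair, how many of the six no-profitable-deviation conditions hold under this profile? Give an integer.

4

Weak (own payoff 903): to t=3 gives 1262 − 174×3 = 740 → no gain ✓; to t=29 gives 1693 − 174×29 = -3353 → no gain ✓.
Moderate (own payoff 1262 − 104×3 = 950): to t=0 gives 903 → no gain ✓; to t=29 gives 1693 − 104×29 = -1323 → no gain ✓.
Strong (own payoff 1693 − 28×29 = 881): to t=0 gives 903 → profitable ✗; to t=3 gives 1262 − 28×3 = 1178 → profitable ✗.
4 of the 6 constraints hold; not an equilibrium.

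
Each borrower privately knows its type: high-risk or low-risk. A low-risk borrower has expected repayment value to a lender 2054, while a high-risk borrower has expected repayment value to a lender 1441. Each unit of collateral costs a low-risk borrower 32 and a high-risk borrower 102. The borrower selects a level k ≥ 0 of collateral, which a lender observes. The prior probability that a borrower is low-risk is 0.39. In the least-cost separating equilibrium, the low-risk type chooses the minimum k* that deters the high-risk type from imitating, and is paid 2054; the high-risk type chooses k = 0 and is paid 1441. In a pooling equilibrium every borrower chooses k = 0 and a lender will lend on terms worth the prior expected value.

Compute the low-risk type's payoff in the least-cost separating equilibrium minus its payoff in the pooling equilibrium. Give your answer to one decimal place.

Least-cost separating signal: k* solves 1441 = 2054 − 102·k*, so k* = (2054 − 1441)/102 ≈ 6.0098.
Low-risk type's separating payoff: 2054 − 32 × k* = 2054 − 32 × (2054 − 1441)/102 = 2054 − 19616/102 ≈ 1861.686.
Pooling payoff: 0.39 × 2054 + 0.61 × 1441 = 1680.07.
Difference: 1861.686 − 1680.07 = 181.616, i.e. 181.6 to one decimal place.
The low-risk type prefers to separate.

181.6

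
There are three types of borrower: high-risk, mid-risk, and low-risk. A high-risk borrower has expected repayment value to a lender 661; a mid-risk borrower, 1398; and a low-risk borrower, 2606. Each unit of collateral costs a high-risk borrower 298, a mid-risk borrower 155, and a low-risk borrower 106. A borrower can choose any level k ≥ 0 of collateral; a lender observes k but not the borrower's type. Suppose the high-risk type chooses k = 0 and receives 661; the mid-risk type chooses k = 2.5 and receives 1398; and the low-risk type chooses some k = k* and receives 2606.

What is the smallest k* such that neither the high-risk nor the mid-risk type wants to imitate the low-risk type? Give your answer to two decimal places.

10.29

Mid-risk type (on-path payoff 1398 − 155×2.5 = 1010.5) won't mimic when 1010.5 ≥ 2606 − 155·k*, i.e. k* ≥ 10.29.
High-risk type (on-path payoff 661) won't mimic when 661 ≥ 2606 − 298·k*, i.e. k* ≥ 6.53.
Both must hold, so k* = max(6.53, 10.29) = 10.29. The mid-risk type's constraint binds.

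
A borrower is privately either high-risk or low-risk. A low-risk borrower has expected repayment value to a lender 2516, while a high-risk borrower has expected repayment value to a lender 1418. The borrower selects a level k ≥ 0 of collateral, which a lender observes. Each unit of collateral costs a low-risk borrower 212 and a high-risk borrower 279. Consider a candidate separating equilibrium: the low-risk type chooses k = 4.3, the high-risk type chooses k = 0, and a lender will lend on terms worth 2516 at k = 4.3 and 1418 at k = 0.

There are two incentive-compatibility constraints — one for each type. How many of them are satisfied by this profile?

Low-risk type: signal → 2516 − 212 × 4.3 = 1604.4; deviate to 0 → 1418. IC holds (1604.4 ≥ 1418).
High-risk type: stay at 0 → 1418; mimic → 2516 − 279 × 4.3 = 1316.3. IC holds (1418 ≥ 1316.3).
2 of 2 constraints hold, so this is a separating equilibrium.

2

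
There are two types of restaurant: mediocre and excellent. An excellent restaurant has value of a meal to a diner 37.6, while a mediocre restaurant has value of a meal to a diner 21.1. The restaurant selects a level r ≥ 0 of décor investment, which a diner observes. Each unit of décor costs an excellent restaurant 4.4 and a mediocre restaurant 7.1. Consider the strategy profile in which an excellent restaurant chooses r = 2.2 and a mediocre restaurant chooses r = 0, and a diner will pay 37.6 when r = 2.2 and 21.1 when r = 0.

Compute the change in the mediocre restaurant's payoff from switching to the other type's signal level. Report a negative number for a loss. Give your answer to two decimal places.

0.88

Playing r = 0 the mediocre restaurant receives 21.1.
Deviating to r = 2.2 brings payment 37.6 at cost 7.1 × 2.2 = 15.62, netting 21.98.
Gain from deviating: 21.98 − 21.1 = 0.88.
The gain is positive, so the mediocre type's incentive-compatibility constraint is violated — this profile is not a separating equilibrium.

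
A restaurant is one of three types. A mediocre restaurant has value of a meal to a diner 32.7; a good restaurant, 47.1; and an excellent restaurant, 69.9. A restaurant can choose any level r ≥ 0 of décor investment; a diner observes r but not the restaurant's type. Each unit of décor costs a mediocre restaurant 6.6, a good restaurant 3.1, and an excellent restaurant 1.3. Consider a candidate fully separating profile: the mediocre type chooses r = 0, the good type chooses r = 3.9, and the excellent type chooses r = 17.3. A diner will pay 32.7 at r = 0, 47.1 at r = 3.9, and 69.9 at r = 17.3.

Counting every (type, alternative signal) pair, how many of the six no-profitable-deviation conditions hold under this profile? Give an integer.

6

Excellent (own payoff 69.9 − 1.3×17.3 = 47.41): to r=0 gives 32.7 → no gain ✓; to r=3.9 gives 47.1 − 1.3×3.9 = 42.03 → no gain ✓.
Good (own payoff 47.1 − 3.1×3.9 = 35.01): to r=0 gives 32.7 → no gain ✓; to r=17.3 gives 69.9 − 3.1×17.3 = 16.27 → no gain ✓.
Mediocre (own payoff 32.7): to r=3.9 gives 47.1 − 6.6×3.9 = 21.36 → no gain ✓; to r=17.3 gives 69.9 − 6.6×17.3 = -44.28 → no gain ✓.
6 of the 6 constraints hold; this profile is a separating equilibrium.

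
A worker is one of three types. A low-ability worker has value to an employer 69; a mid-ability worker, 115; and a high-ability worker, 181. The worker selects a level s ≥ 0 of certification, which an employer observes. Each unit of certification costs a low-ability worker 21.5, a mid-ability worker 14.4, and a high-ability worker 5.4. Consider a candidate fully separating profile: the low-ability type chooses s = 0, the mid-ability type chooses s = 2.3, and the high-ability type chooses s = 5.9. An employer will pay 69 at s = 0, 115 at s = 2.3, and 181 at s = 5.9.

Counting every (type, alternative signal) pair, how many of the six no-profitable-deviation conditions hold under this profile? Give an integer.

5

Low-ability (own payoff 69): to s=2.3 gives 115 − 21.5×2.3 = 65.55 → no gain ✓; to s=5.9 gives 181 − 21.5×5.9 = 54.15 → no gain ✓.
High-ability (own payoff 181 − 5.4×5.9 = 149.14): to s=0 gives 69 → no gain ✓; to s=2.3 gives 115 − 5.4×2.3 = 102.58 → no gain ✓.
Mid-ability (own payoff 115 − 14.4×2.3 = 81.88): to s=0 gives 69 → no gain ✓; to s=5.9 gives 181 − 14.4×5.9 = 96.04 → profitable ✗.
5 of the 6 constraints hold; not an equilibrium.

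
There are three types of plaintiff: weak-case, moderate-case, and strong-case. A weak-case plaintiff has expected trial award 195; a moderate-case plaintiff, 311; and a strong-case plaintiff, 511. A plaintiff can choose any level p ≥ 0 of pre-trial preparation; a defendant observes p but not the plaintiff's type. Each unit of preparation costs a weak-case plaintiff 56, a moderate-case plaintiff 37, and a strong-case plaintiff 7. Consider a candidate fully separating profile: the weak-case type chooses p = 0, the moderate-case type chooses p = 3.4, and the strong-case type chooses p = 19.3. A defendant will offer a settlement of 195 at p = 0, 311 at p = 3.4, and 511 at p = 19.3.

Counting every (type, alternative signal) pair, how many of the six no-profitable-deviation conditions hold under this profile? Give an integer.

5

Strong-case (own payoff 511 − 7×19.3 = 375.9): to p=0 gives 195 → no gain ✓; to p=3.4 gives 311 − 7×3.4 = 287.2 → no gain ✓.
Weak-case (own payoff 195): to p=3.4 gives 311 − 56×3.4 = 120.6 → no gain ✓; to p=19.3 gives 511 − 56×19.3 = -569.8 → no gain ✓.
Moderate-case (own payoff 311 − 37×3.4 = 185.2): to p=0 gives 195 → profitable ✗; to p=19.3 gives 511 − 37×19.3 = -203.1 → no gain ✓.
5 of the 6 constraints hold; not an equilibrium.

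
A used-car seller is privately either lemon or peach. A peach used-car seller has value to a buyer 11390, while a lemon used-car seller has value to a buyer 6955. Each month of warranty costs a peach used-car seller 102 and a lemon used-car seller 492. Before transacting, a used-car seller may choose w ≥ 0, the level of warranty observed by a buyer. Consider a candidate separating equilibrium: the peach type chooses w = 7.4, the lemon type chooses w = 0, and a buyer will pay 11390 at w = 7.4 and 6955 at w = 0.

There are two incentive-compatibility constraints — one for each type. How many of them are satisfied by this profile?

1

Peach type: signal → 11390 − 102 × 7.4 = 10635.2; deviate to 0 → 6955. IC holds (10635.2 ≥ 6955).
Lemon type: stay at 0 → 6955; mimic → 11390 − 492 × 7.4 = 7749.2. IC fails (6955 < 7749.2).
1 of 2 constraints hold, so this profile is not an equilibrium.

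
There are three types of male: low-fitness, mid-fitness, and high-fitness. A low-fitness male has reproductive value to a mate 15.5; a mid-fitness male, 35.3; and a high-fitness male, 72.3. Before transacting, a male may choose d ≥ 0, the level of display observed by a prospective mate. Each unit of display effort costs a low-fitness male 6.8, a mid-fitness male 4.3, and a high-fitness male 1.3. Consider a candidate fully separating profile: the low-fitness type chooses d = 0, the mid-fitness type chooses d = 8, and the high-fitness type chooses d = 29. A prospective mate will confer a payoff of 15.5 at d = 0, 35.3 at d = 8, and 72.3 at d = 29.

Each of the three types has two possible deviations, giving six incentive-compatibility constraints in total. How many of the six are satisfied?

5

High-fitness (own payoff 72.3 − 1.3×29 = 34.6): to d=0 gives 15.5 → no gain ✓; to d=8 gives 35.3 − 1.3×8 = 24.9 → no gain ✓.
Mid-fitness (own payoff 35.3 − 4.3×8 = 0.9): to d=0 gives 15.5 → profitable ✗; to d=29 gives 72.3 − 4.3×29 = -52.4 → no gain ✓.
Low-fitness (own payoff 15.5): to d=8 gives 35.3 − 6.8×8 = -19.1 → no gain ✓; to d=29 gives 72.3 − 6.8×29 = -124.9 → no gain ✓.
5 of the 6 constraints hold; not an equilibrium.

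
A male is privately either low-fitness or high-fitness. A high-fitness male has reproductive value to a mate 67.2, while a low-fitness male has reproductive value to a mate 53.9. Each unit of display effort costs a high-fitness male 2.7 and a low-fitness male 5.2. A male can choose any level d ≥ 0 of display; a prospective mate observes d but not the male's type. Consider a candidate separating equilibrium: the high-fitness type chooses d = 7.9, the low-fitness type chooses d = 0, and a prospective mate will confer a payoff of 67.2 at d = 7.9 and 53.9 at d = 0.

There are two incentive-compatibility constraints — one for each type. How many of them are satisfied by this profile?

1

High-fitness type: signal → 67.2 − 2.7 × 7.9 = 45.87; deviate to 0 → 53.9. IC fails (45.87 < 53.9).
Low-fitness type: stay at 0 → 53.9; mimic → 67.2 − 5.2 × 7.9 = 26.12. IC holds (53.9 ≥ 26.12).
1 of 2 constraints hold, so this profile is not an equilibrium.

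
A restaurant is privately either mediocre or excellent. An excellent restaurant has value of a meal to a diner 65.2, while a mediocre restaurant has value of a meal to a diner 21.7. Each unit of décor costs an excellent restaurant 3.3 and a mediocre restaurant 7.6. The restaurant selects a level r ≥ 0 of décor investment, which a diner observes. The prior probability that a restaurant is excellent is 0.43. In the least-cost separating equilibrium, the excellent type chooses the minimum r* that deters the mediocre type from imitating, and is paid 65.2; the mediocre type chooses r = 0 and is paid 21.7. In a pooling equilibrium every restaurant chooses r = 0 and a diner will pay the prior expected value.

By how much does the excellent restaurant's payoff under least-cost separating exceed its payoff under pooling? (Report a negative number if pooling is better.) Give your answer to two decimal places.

Least-cost separating signal: r* solves 21.7 = 65.2 − 7.6·r*, so r* = (65.2 − 21.7)/7.6 ≈ 5.7237.
Excellent type's separating payoff: 65.2 − 3.3 × r* = 65.2 − 3.3 × (65.2 − 21.7)/7.6 = 65.2 − 143.55/7.6 ≈ 46.3118.
Pooling payoff: 0.43 × 65.2 + 0.57 × 21.7 = 40.405.
Difference: 46.3118 − 40.405 = 5.9068, i.e. 5.91 to two decimal places.
The excellent type prefers to separate.

5.91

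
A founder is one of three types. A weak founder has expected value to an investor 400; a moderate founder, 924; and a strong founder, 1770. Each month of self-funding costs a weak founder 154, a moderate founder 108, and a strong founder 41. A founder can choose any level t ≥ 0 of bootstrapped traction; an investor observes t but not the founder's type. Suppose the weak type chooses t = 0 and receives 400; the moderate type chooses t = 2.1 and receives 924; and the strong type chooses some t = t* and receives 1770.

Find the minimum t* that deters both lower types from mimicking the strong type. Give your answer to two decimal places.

Moderate type (on-path payoff 924 − 108×2.1 = 697.2) won't mimic when 697.2 ≥ 1770 − 108·t*, i.e. t* ≥ 9.93.
Weak type (on-path payoff 400) won't mimic when 400 ≥ 1770 − 154·t*, i.e. t* ≥ 8.90.
Both must hold, so t* = max(8.90, 9.93) = 9.93. The moderate type's constraint binds.

9.93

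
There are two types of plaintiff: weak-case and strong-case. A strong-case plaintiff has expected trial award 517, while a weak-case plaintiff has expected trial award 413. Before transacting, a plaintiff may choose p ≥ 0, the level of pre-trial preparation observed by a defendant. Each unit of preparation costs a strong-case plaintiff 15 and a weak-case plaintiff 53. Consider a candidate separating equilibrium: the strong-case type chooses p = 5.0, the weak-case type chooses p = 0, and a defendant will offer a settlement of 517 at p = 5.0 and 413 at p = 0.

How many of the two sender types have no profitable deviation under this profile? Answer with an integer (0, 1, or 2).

Weak-case type: stay at 0 → 413; mimic → 517 − 53 × 5.0 = 252. IC holds (413 ≥ 252).
Strong-case type: signal → 517 − 15 × 5.0 = 442; deviate to 0 → 413. IC holds (442 ≥ 413).
2 of 2 constraints hold, so this is a separating equilibrium.

2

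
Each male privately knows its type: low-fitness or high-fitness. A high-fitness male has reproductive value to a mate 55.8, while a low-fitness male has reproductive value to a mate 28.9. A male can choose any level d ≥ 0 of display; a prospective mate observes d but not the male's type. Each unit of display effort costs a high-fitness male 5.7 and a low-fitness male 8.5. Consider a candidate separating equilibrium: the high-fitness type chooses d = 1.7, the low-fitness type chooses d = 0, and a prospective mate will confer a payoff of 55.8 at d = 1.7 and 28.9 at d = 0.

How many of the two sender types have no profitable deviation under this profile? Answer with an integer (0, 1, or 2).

1

Low-fitness type: stay at 0 → 28.9; mimic → 55.8 − 8.5 × 1.7 = 41.35. IC fails (28.9 < 41.35).
High-fitness type: signal → 55.8 − 5.7 × 1.7 = 46.11; deviate to 0 → 28.9. IC holds (46.11 ≥ 28.9).
1 of 2 constraints hold, so this profile is not an equilibrium.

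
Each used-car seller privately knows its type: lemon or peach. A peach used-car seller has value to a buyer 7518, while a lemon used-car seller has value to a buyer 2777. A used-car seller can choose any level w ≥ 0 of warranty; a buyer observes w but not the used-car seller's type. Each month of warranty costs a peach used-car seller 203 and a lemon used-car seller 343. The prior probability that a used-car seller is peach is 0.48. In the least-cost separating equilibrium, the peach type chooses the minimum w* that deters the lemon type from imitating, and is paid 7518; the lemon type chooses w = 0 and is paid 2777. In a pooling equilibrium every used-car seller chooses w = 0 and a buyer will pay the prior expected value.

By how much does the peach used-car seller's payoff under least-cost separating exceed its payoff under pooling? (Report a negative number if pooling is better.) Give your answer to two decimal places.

Least-cost separating signal: w* solves 2777 = 7518 − 343·w*, so w* = (7518 − 2777)/343 ≈ 13.8222.
Peach type's separating payoff: 7518 − 203 × w* = 7518 − 203 × (7518 − 2777)/343 = 7518 − 962423/343 ≈ 4712.1020.
Pooling payoff: 0.48 × 7518 + 0.52 × 2777 = 5052.68.
Difference: 4712.1020 − 5052.68 = -340.578, i.e. -340.58 to two decimal places.
The peach type would prefer the pooling outcome.

-340.58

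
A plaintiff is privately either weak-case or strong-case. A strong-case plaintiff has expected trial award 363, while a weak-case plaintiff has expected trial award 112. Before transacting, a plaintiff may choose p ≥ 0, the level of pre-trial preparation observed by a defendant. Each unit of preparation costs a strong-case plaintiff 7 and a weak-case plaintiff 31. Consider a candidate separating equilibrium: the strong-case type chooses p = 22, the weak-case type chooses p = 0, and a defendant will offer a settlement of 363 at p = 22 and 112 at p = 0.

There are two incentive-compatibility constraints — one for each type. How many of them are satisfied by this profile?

2

Weak-case type: stay at 0 → 112; mimic → 363 − 31 × 22 = -319. IC holds (112 ≥ -319).
Strong-case type: signal → 363 − 7 × 22 = 209; deviate to 0 → 112. IC holds (209 ≥ 112).
2 of 2 constraints hold, so this is a separating equilibrium.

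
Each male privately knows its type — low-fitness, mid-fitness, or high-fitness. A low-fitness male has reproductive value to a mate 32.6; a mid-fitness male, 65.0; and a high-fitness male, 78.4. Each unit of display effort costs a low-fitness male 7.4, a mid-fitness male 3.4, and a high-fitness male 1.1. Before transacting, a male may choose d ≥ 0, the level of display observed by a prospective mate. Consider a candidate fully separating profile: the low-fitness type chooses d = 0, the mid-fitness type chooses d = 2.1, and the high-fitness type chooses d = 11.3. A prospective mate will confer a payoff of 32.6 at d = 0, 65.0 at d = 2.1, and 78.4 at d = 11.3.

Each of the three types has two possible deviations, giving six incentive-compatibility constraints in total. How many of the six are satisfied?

5

Mid-fitness (own payoff 65.0 − 3.4×2.1 = 57.86): to d=0 gives 32.6 → no gain ✓; to d=11.3 gives 78.4 − 3.4×11.3 = 39.98 → no gain ✓.
High-fitness (own payoff 78.4 − 1.1×11.3 = 65.97): to d=0 gives 32.6 → no gain ✓; to d=2.1 gives 65.0 − 1.1×2.1 = 62.69 → no gain ✓.
Low-fitness (own payoff 32.6): to d=2.1 gives 65.0 − 7.4×2.1 = 49.46 → profitable ✗; to d=11.3 gives 78.4 − 7.4×11.3 = -5.22 → no gain ✓.
5 of the 6 constraints hold; not an equilibrium.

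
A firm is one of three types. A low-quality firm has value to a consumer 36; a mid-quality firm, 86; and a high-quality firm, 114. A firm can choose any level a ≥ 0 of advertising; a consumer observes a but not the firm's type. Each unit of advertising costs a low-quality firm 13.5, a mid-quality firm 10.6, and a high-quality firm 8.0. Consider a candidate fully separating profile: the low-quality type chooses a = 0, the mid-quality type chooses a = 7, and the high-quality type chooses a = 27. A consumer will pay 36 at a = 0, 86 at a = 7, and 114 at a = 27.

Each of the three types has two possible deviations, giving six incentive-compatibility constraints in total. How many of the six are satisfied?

3

Low-quality (own payoff 36): to a=7 gives 86 − 13.5×7 = -8.5 → no gain ✓; to a=27 gives 114 − 13.5×27 = -250.5 → no gain ✓.
High-quality (own payoff 114 − 8.0×27 = -102): to a=0 gives 36 → profitable ✗; to a=7 gives 86 − 8.0×7 = 30 → profitable ✗.
Mid-quality (own payoff 86 − 10.6×7 = 11.8): to a=0 gives 36 → profitable ✗; to a=27 gives 114 − 10.6×27 = -172.2 → no gain ✓.
3 of the 6 constraints hold; not an equilibrium.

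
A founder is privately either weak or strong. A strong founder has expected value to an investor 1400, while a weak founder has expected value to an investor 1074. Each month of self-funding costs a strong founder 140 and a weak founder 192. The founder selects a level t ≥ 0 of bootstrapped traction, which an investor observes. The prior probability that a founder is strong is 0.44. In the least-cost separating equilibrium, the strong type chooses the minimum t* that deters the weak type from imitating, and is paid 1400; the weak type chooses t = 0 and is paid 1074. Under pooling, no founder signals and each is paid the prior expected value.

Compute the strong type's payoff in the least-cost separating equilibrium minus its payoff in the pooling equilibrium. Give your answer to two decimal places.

Least-cost separating signal: t* solves 1074 = 1400 − 192·t*, so t* = (1400 − 1074)/192 ≈ 1.6979.
Strong type's separating payoff: 1400 − 140 × t* = 1400 − 140 × (1400 − 1074)/192 = 1400 − 45640/192 ≈ 1162.2917.
Pooling payoff: 0.44 × 1400 + 0.56 × 1074 = 1217.44.
Difference: 1162.2917 − 1217.44 = -55.1483, i.e. -55.15 to two decimal places.
The strong type would prefer the pooling outcome.

-55.15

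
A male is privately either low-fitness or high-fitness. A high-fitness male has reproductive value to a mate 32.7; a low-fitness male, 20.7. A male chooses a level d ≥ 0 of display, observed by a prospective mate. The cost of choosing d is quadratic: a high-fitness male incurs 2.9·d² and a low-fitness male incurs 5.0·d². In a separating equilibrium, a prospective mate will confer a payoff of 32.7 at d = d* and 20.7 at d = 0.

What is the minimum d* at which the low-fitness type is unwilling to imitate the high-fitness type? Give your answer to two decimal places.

1.55

The low-fitness type at d = 0 receives 20.7; imitating at d* yields 32.7 − 5.0·d*².
Indifference: 20.7 = 32.7 − 5.0·d*², so d*² = (32.7 − 20.7) / 5.0 = 2.4.
d* = √2.4 ≈ 1.55.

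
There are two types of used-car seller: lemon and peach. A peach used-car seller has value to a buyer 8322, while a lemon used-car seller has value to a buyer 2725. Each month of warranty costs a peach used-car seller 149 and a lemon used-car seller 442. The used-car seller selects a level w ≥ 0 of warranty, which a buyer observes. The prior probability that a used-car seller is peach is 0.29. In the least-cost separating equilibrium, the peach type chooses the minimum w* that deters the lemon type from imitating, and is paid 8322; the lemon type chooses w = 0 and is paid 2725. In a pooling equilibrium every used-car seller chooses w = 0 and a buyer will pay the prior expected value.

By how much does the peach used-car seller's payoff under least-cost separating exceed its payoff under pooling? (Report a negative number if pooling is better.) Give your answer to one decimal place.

Least-cost separating signal: w* solves 2725 = 8322 − 442·w*, so w* = (8322 − 2725)/442 ≈ 12.6629.
Peach type's separating payoff: 8322 − 149 × w* = 8322 − 149 × (8322 − 2725)/442 = 8322 − 833953/442 ≈ 6435.229.
Pooling payoff: 0.29 × 8322 + 0.71 × 2725 = 4348.13.
Difference: 6435.229 − 4348.13 = 2087.099, i.e. 2087.1 to one decimal place.
The peach type prefers to separate.

2087.1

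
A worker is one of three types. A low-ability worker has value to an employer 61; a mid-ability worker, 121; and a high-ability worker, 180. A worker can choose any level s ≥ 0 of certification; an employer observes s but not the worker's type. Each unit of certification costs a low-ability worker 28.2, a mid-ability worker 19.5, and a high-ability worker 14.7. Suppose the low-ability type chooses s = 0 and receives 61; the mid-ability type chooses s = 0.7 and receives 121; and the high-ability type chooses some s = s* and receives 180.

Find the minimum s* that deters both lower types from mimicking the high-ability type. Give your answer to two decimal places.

4.22

Mid-ability type (on-path payoff 121 − 19.5×0.7 = 107.35) won't mimic when 107.35 ≥ 180 − 19.5·s*, i.e. s* ≥ 3.73.
Low-ability type (on-path payoff 61) won't mimic when 61 ≥ 180 − 28.2·s*, i.e. s* ≥ 4.22.
Both must hold, so s* = max(4.22, 3.73) = 4.22. The low-ability type's constraint binds.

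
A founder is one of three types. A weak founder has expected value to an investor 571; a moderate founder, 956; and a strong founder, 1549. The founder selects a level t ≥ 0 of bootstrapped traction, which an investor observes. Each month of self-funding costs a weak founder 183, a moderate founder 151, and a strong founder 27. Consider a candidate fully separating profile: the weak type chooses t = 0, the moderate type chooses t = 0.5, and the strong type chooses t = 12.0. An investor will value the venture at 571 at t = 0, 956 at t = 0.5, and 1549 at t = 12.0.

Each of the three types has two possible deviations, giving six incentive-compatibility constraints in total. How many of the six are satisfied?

Weak (own payoff 571): to t=0.5 gives 956 − 183×0.5 = 864.5 → profitable ✗; to t=12.0 gives 1549 − 183×12.0 = -647 → no gain ✓.
Moderate (own payoff 956 − 151×0.5 = 880.5): to t=0 gives 571 → no gain ✓; to t=12.0 gives 1549 − 151×12.0 = -263 → no gain ✓.
Strong (own payoff 1549 − 27×12.0 = 1225): to t=0 gives 571 → no gain ✓; to t=0.5 gives 956 − 27×0.5 = 942.5 → no gain ✓.
5 of the 6 constraints hold; not an equilibrium.

5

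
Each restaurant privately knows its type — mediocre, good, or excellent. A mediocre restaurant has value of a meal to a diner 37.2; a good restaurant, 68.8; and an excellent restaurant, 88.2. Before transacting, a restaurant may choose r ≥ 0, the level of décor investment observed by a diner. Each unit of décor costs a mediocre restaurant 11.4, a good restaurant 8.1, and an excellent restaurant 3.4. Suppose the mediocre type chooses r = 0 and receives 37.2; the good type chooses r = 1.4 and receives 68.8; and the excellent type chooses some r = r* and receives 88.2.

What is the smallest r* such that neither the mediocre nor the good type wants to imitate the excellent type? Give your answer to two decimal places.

4.47

Good type (on-path payoff 68.8 − 8.1×1.4 = 57.46) won't mimic when 57.46 ≥ 88.2 − 8.1·r*, i.e. r* ≥ 3.80.
Mediocre type (on-path payoff 37.2) won't mimic when 37.2 ≥ 88.2 − 11.4·r*, i.e. r* ≥ 4.47.
Both must hold, so r* = max(4.47, 3.80) = 4.47. The mediocre type's constraint binds.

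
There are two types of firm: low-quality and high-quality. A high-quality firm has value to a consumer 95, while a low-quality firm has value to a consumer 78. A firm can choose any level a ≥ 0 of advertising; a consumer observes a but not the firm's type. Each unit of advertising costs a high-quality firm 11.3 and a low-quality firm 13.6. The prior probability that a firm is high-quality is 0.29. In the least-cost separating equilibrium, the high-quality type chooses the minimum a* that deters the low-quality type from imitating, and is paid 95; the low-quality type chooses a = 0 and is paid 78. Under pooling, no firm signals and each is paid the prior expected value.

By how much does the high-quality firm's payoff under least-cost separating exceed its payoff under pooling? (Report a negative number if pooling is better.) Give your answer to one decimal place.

-2.1

Least-cost separating signal: a* solves 78 = 95 − 13.6·a*, so a* = (95 − 78)/13.6 = 1.25.
High-quality type's separating payoff: 95 − 11.3 × a* = 95 − 11.3 × (95 − 78)/13.6 = 95 − 192.1/13.6 = 80.875.
Pooling payoff: 0.29 × 95 + 0.71 × 78 = 82.93.
Difference: 80.875 − 82.93 = -2.055, i.e. -2.1 to one decimal place.
The high-quality type would prefer the pooling outcome.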